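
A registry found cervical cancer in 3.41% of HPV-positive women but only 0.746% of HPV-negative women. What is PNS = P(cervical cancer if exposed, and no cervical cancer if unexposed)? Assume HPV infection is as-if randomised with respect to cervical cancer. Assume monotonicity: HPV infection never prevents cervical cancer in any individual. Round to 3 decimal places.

p₁ = 0.0341, p₀ = 0.00746.
Under exogeneity and monotonicity, PNS = p₁ − p₀.
PNS = 0.0341 − 0.00746 = 0.02664

PNS ≈ 0.027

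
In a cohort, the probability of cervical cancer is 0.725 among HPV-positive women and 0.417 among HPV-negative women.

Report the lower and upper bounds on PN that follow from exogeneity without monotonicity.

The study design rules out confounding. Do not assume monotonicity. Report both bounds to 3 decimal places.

Let p₁ = 0.725, p₀ = 0.417.
Under exogeneity alone the bounds on PN are max{0,(p₁−p₀)/p₁} ≤ PN ≤ min{1,(1−p₀)/p₁}.
  lower = (p₁ − p₀)/p₁ = 0.308 / 0.725 ≈ 0.4248
  upper = min{1, (1 − p₀)/p₁} = 0.583 / 0.725 ≈ 0.8041

0.425 ≤ PN ≤ 0.804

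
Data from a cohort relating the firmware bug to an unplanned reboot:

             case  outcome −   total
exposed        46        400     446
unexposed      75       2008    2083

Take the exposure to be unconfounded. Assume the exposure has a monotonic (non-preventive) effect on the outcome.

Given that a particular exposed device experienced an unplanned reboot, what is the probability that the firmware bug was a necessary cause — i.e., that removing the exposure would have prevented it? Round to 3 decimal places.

PN ≈ 0.651

p₁ = P(outcome | exposed) = 46/446 = 0.10314
p₀ = P(outcome | unexposed) = 75/2083 = 0.036006
Under exogeneity and monotonicity, PN = (p₁ − p₀)/p₁.
PN = (0.10314 − 0.036006) / 0.10314 ≈ 0.6509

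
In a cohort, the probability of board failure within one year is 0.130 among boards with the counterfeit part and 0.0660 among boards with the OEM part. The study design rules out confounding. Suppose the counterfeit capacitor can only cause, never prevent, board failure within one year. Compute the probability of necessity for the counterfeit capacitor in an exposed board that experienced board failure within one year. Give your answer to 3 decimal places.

PN ≈ 0.492

Let p₁ = 0.13, p₀ = 0.066.
Under exogeneity and monotonicity, PN = (p₁ − p₀) / p₁.
PN = (0.13 − 0.066) / 0.13 = 0.064 / 0.13 ≈ 0.4923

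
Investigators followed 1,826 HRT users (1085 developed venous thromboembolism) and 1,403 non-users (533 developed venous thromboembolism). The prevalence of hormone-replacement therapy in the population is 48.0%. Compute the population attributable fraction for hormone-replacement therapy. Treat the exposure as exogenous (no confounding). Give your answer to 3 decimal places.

p₁ = P(outcome | exposed) = 1085/1826 = 0.59419
p₀ = P(outcome | unexposed) = 533/1403 = 0.3799
Overall risk P(Y=1) = π·p₁ + (1−π)·p₀ = 0.48×0.59419 + 0.52×0.3799 = 0.48276.
Under exogeneity, PAF = [P(Y=1) − p₀] / P(Y=1).
PAF = (0.48276 − 0.3799) / 0.48276 ≈ 0.2131

PAF ≈ 0.213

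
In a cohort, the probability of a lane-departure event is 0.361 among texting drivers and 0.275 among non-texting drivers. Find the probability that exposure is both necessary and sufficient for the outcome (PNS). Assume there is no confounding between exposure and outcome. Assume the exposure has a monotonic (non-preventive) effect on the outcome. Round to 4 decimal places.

PNS ≈ 0.0860

Let p₁ = 0.361, p₀ = 0.275.
Under exogeneity and monotonicity, PNS = p₁ − p₀.
PNS = 0.361 − 0.275 = 0.086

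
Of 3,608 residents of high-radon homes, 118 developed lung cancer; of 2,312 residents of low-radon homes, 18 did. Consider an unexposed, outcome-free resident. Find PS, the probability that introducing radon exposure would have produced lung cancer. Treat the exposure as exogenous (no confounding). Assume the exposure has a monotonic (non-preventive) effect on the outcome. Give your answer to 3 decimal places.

PS ≈ 0.025

p₁ = P(outcome | exposed) = 118/3608 = 0.032705
p₀ = P(outcome | unexposed) = 18/2312 = 0.0077855
Under exogeneity and monotonicity, PS = (p₁ − p₀) / (1 − p₀).
PS = (0.032705 − 0.0077855) / (1 − 0.0077855) = 0.02492 / 0.99221 ≈ 0.0251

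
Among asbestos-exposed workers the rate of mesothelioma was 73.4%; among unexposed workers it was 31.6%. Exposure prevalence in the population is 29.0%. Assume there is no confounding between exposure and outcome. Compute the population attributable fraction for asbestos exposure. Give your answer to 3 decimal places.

p₁ = 0.734, p₀ = 0.316.
Overall risk P(Y=1) = π·p₁ + (1−π)·p₀ = 0.29×0.734 + 0.71×0.316 = 0.43722.
Under exogeneity, PAF = [P(Y=1) − p₀] / P(Y=1).
PAF = (0.43722 − 0.316) / 0.43722 ≈ 0.2773

PAF ≈ 0.277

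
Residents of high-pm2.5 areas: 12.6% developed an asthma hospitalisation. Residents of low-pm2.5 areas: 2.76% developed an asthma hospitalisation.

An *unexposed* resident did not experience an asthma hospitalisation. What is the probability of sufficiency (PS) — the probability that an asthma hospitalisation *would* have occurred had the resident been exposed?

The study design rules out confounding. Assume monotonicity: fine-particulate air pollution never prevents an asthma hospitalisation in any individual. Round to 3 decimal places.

PS ≈ 0.101

p₁ = 0.126, p₀ = 0.0276.
Under exogeneity and monotonicity, PS = (p₁ − p₀) / (1 − p₀).
PS = (0.126 − 0.0276) / (1 − 0.0276) = 0.0984 / 0.9724 ≈ 0.1012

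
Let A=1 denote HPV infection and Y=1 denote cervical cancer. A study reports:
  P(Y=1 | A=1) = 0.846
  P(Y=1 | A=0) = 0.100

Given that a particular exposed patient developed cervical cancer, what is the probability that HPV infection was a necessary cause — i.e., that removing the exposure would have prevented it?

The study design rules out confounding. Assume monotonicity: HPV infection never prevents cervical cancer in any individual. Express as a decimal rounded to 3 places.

Let p₁ = 0.846, p₀ = 0.1.
Under exogeneity and monotonicity, PN = (p₁ − p₀) / p₁.
PN = (0.846 − 0.1) / 0.846 = 0.746 / 0.846 ≈ 0.8818

PN ≈ 0.882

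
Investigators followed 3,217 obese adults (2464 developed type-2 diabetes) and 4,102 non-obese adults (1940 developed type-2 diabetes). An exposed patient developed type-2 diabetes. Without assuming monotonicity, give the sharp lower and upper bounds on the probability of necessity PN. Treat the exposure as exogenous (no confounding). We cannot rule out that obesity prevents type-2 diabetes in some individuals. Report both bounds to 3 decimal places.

0.383 ≤ PN ≤ 0.688

p₁ = P(outcome | exposed) = 2464/3217 = 0.76593
p₀ = P(outcome | unexposed) = 1940/4102 = 0.47294
Under exogeneity alone the bounds on PN are max{0,(p₁−p₀)/p₁} ≤ PN ≤ min{1,(1−p₀)/p₁}.
  lower = (p₁ − p₀)/p₁ = 0.29299 / 0.76593 ≈ 0.3825
  upper = min{1, (1 − p₀)/p₁} = 0.52706 / 0.76593 ≈ 0.6881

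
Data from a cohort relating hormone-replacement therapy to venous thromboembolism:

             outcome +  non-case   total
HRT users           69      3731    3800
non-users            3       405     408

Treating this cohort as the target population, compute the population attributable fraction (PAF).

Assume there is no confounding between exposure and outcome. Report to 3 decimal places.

p₁ = P(outcome | exposed) = 69/3800 = 0.018158
p₀ = P(outcome | unexposed) = 3/408 = 0.0073529
Exposure prevalence π = 3800/4208 = 0.90304; overall risk P(Y=1) = 0.01711.
Under exogeneity, PAF = [P(Y=1) − p₀]/P(Y=1).
PAF = (0.01711 − 0.0073529) / 0.01711 ≈ 0.5703

PAF ≈ 0.570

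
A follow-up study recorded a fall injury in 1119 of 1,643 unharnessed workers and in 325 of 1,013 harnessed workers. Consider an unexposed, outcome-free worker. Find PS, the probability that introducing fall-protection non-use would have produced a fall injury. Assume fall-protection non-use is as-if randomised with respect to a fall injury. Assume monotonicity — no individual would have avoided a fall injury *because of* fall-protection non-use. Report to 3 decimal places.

PS ≈ 0.530

p₁ = P(outcome | exposed) = 1119/1643 = 0.68107
p₀ = P(outcome | unexposed) = 325/1013 = 0.32083
Under exogeneity and monotonicity, PS = (p₁ − p₀) / (1 − p₀).
PS = (0.68107 − 0.32083) / (1 − 0.32083) = 0.36024 / 0.67917 ≈ 0.5304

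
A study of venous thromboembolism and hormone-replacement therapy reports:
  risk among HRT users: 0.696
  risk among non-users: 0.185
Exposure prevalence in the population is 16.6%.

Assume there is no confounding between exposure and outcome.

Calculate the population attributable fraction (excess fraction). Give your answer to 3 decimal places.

PAF ≈ 0.314

Let p₁ = 0.696, p₀ = 0.185.
Overall risk P(Y=1) = π·p₁ + (1−π)·p₀ = 0.166×0.696 + 0.834×0.185 = 0.26983.
Under exogeneity, PAF = [P(Y=1) − p₀] / P(Y=1).
PAF = (0.26983 − 0.185) / 0.26983 ≈ 0.3144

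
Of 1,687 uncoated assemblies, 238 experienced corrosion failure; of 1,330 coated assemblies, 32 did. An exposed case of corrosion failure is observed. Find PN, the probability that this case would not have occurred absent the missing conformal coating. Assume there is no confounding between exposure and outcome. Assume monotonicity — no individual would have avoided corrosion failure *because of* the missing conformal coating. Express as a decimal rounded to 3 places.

PN ≈ 0.829

p₁ = P(outcome | exposed) = 238/1687 = 0.14108
p₀ = P(outcome | unexposed) = 32/1330 = 0.02406
Under exogeneity and monotonicity, PN = (p₁ − p₀) / p₁.
PN = (0.14108 − 0.02406) / 0.14108 = 0.11702 / 0.14108 ≈ 0.8295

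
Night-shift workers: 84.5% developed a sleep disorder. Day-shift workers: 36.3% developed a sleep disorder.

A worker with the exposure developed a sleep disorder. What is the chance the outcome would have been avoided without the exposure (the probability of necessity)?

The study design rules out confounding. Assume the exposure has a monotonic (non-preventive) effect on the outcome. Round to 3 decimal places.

PN ≈ 0.570

p₁ = 0.845, p₀ = 0.363.
Under exogeneity and monotonicity, PN = (p₁ − p₀) / p₁.
PN = (0.845 − 0.363) / 0.845 = 0.482 / 0.845 ≈ 0.5704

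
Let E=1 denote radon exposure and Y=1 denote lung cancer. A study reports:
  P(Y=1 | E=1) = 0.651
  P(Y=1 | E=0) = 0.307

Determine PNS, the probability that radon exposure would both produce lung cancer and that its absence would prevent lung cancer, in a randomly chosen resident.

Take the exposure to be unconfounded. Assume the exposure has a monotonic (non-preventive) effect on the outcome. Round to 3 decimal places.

PNS ≈ 0.344

Let p₁ = 0.651, p₀ = 0.307.
Under exogeneity and monotonicity, PNS = p₁ − p₀.
PNS = 0.651 − 0.307 = 0.344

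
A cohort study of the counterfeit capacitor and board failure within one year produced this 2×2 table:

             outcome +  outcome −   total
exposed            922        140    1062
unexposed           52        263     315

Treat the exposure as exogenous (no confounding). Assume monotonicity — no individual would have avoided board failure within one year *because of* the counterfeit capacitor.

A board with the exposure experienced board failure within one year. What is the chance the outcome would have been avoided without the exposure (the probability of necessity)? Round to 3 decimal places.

PN ≈ 0.810

p₁ = P(outcome | exposed) = 922/1062 = 0.86817
p₀ = P(outcome | unexposed) = 52/315 = 0.16508
Under exogeneity and monotonicity, PN = (p₁ − p₀)/p₁.
PN = (0.86817 − 0.16508) / 0.86817 ≈ 0.8099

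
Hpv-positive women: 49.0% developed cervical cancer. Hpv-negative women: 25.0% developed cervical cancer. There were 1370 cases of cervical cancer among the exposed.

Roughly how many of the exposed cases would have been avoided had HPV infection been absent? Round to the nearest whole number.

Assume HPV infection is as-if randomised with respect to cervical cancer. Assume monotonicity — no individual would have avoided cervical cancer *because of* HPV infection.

p₁ = 0.49, p₀ = 0.25.
PN = (p₁ − p₀)/p₁ = (0.49 − 0.25) / 0.49 ≈ 0.48980.
Attributable cases ≈ PN × (exposed cases) = 0.48980 × 1370 ≈ 671.02.

about 671 cases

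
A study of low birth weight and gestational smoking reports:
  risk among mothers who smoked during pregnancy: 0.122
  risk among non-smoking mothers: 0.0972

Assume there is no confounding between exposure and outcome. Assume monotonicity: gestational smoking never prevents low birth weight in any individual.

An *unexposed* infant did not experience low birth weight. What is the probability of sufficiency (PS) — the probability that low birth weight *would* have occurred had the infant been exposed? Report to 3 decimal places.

PS ≈ 0.027

Let p₁ = 0.122, p₀ = 0.0972.
Under exogeneity and monotonicity, PS = (p₁ − p₀) / (1 − p₀).
PS = (0.122 − 0.0972) / (1 − 0.0972) = 0.0248 / 0.9028 ≈ 0.0275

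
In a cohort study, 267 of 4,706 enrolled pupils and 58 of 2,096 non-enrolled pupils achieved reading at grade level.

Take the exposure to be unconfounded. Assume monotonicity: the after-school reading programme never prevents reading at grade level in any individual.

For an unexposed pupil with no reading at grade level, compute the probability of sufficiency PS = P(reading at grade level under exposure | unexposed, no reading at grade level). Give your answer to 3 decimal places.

p₁ = P(outcome | exposed) = 267/4706 = 0.056736
p₀ = P(outcome | unexposed) = 58/2096 = 0.027672
Under exogeneity and monotonicity, PS = (p₁ − p₀) / (1 − p₀).
PS = (0.056736 − 0.027672) / (1 − 0.027672) = 0.029064 / 0.97233 ≈ 0.0299

PS ≈ 0.030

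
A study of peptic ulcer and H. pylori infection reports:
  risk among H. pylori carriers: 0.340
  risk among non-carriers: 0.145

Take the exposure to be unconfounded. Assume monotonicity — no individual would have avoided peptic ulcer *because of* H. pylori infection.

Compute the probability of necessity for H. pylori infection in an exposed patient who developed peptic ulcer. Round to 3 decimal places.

Let p₁ = 0.34, p₀ = 0.145.
Under exogeneity and monotonicity, PN = (p₁ − p₀) / p₁.
PN = (0.34 − 0.145) / 0.34 = 0.195 / 0.34 ≈ 0.5735

PN ≈ 0.574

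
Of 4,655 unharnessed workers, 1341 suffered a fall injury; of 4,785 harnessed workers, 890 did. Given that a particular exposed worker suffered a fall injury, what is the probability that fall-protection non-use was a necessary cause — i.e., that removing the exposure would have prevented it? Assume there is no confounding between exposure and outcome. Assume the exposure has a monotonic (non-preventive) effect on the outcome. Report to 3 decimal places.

PN ≈ 0.354

p₁ = P(outcome | exposed) = 1341/4655 = 0.28808
p₀ = P(outcome | unexposed) = 890/4785 = 0.186
Under exogeneity and monotonicity, PN = (p₁ − p₀) / p₁.
PN = (0.28808 − 0.186) / 0.28808 = 0.10208 / 0.28808 ≈ 0.3543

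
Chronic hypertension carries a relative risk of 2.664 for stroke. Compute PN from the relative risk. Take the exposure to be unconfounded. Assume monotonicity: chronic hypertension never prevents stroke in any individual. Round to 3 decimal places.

PN ≈ 0.625

Under exogeneity and monotonicity, PN = (RR − 1) / RR = 1 − 1/RR.
PN = (2.664 − 1) / 2.664 = 1.664 / 2.664 ≈ 0.6246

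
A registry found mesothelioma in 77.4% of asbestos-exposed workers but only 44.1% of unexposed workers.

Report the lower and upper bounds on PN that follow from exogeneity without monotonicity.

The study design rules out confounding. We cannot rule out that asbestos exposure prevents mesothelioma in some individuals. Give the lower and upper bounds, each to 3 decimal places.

0.430 ≤ PN ≤ 0.722

p₁ = 0.774, p₀ = 0.441.
Under exogeneity alone the bounds on PN are max{0,(p₁−p₀)/p₁} ≤ PN ≤ min{1,(1−p₀)/p₁}.
  lower = (p₁ − p₀)/p₁ = 0.333 / 0.774 ≈ 0.4302
  upper = min{1, (1 − p₀)/p₁} = 0.559 / 0.774 ≈ 0.7222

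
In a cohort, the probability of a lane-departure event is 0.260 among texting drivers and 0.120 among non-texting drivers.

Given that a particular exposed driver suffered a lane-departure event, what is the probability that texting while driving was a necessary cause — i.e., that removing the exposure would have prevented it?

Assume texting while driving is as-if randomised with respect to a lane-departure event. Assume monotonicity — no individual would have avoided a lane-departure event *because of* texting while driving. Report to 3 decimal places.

PN ≈ 0.538

Let p₁ = 0.26, p₀ = 0.12.
Under exogeneity and monotonicity, PN = (p₁ − p₀) / p₁.
PN = (0.26 − 0.12) / 0.26 = 0.14 / 0.26 ≈ 0.5385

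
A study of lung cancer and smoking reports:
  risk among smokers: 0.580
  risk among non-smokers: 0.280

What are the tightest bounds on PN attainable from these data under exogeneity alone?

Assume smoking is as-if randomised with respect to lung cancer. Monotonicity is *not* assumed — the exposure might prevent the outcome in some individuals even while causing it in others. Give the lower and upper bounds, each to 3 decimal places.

0.517 ≤ PN ≤ 1.000

Let p₁ = 0.58, p₀ = 0.28.
Under exogeneity alone the bounds on PN are max{0,(p₁−p₀)/p₁} ≤ PN ≤ min{1,(1−p₀)/p₁}.
  lower = (p₁ − p₀)/p₁ = 0.3 / 0.58 ≈ 0.5172
  upper = min{1, (1 − p₀)/p₁} = 0.72 / 0.58 ≈ 1.2414 → capped at 1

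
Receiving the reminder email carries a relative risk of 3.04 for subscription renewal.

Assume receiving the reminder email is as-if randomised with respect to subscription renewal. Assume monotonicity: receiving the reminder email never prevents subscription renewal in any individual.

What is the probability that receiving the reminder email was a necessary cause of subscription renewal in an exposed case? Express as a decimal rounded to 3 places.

Under exogeneity and monotonicity, PN = (RR − 1) / RR = 1 − 1/RR.
PN = (3.04 − 1) / 3.04 = 2.04 / 3.04 ≈ 0.6711

PN ≈ 0.671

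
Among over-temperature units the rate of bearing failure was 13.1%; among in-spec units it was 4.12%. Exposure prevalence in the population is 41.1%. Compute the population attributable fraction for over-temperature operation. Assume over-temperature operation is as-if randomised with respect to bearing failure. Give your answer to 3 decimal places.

PAF ≈ 0.473

p₁ = 0.131, p₀ = 0.0412.
Overall risk P(Y=1) = π·p₁ + (1−π)·p₀ = 0.411×0.131 + 0.589×0.0412 = 0.078108.
Under exogeneity, PAF = [P(Y=1) − p₀] / P(Y=1).
PAF = (0.078108 − 0.0412) / 0.078108 ≈ 0.4725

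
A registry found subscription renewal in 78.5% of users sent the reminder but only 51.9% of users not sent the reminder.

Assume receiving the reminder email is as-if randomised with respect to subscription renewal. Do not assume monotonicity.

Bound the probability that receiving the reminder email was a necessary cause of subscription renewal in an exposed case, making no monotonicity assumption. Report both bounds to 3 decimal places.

p₁ = 0.785, p₀ = 0.519.
Under exogeneity alone the bounds on PN are max{0,(p₁−p₀)/p₁} ≤ PN ≤ min{1,(1−p₀)/p₁}.
  lower = (p₁ − p₀)/p₁ = 0.266 / 0.785 ≈ 0.3389
  upper = min{1, (1 − p₀)/p₁} = 0.481 / 0.785 ≈ 0.6127

0.339 ≤ PN ≤ 0.613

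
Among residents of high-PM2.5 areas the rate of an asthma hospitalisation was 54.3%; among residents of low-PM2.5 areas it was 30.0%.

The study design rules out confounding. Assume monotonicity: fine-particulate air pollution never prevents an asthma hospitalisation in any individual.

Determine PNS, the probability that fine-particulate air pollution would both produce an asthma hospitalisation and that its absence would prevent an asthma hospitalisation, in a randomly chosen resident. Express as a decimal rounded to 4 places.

p₁ = 0.543, p₀ = 0.3.
Under exogeneity and monotonicity, PNS = p₁ − p₀.
PNS = 0.543 − 0.3 = 0.243

PNS ≈ 0.2430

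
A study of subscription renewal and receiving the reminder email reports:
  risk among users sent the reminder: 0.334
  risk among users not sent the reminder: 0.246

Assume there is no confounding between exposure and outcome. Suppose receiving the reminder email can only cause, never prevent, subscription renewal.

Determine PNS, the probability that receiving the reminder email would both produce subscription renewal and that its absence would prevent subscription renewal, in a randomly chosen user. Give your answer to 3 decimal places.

PNS ≈ 0.088

Let p₁ = 0.334, p₀ = 0.246.
Under exogeneity and monotonicity, PNS = p₁ − p₀.
PNS = 0.334 − 0.246 = 0.088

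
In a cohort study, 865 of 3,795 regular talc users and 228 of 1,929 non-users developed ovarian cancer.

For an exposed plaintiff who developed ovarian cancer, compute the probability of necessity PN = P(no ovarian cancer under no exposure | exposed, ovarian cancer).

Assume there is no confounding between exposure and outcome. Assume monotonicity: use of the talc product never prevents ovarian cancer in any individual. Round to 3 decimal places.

PN ≈ 0.481

p₁ = P(outcome | exposed) = 865/3795 = 0.22793
p₀ = P(outcome | unexposed) = 228/1929 = 0.1182
Under exogeneity and monotonicity, PN = (p₁ − p₀) / p₁.
PN = (0.22793 − 0.1182) / 0.22793 = 0.10974 / 0.22793 ≈ 0.4814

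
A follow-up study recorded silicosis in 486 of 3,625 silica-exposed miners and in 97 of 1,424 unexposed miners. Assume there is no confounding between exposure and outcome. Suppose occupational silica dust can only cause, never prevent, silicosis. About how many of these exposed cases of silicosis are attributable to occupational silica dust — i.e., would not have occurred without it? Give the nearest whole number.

p₁ = P(outcome | exposed) = 486/3625 = 0.13407
p₀ = P(outcome | unexposed) = 97/1424 = 0.068118
PN = (p₁ − p₀)/p₁ = (0.13407 − 0.068118) / 0.13407 ≈ 0.49192.
Attributable cases ≈ PN × (exposed cases) = 0.49192 × 486 ≈ 239.07.

about 239 cases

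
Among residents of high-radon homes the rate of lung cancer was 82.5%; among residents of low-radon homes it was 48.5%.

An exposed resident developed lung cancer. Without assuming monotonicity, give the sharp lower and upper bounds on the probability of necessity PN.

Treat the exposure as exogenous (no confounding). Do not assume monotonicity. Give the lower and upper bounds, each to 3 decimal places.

0.412 ≤ PN ≤ 0.624

p₁ = 0.825, p₀ = 0.485.
Under exogeneity alone the bounds on PN are max{0,(p₁−p₀)/p₁} ≤ PN ≤ min{1,(1−p₀)/p₁}.
  lower = (p₁ − p₀)/p₁ = 0.34 / 0.825 ≈ 0.4121
  upper = min{1, (1 − p₀)/p₁} = 0.515 / 0.825 ≈ 0.6242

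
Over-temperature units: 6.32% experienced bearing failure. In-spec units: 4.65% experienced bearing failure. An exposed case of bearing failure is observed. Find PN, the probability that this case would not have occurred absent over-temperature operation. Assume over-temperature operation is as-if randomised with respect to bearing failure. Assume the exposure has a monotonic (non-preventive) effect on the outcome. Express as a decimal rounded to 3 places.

p₁ = 0.0632, p₀ = 0.0465.
Under exogeneity and monotonicity, PN = (p₁ − p₀) / p₁.
PN = (0.0632 − 0.0465) / 0.0632 = 0.0167 / 0.0632 ≈ 0.2642

PN ≈ 0.264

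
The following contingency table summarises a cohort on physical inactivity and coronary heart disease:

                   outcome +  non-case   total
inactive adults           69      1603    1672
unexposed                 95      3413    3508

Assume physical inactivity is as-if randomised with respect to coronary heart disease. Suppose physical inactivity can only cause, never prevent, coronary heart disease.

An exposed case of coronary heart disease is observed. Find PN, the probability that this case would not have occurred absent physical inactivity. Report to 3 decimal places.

p₁ = P(outcome | exposed) = 69/1672 = 0.041268
p₀ = P(outcome | unexposed) = 95/3508 = 0.027081
Under exogeneity and monotonicity, PN = (p₁ − p₀) / p₁.
PN = (0.041268 − 0.027081) / 0.041268 = 0.014187 / 0.041268 ≈ 0.3438

PN ≈ 0.344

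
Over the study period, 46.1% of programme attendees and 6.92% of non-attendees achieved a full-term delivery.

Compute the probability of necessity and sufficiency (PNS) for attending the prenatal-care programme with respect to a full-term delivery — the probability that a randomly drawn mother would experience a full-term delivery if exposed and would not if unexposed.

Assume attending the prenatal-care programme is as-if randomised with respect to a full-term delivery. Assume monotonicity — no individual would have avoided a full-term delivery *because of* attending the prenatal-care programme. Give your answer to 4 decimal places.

p₁ = 0.461, p₀ = 0.0692.
Under exogeneity and monotonicity, PNS = p₁ − p₀.
PNS = 0.461 − 0.0692 = 0.3918

PNS ≈ 0.3918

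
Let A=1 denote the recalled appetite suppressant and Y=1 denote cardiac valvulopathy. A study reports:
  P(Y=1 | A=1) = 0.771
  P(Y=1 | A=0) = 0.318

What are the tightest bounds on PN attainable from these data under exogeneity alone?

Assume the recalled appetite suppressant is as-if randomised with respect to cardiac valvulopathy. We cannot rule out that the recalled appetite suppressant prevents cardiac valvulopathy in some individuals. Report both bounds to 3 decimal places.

0.588 ≤ PN ≤ 0.885

Let p₁ = 0.771, p₀ = 0.318.
Under exogeneity alone the bounds on PN are max{0,(p₁−p₀)/p₁} ≤ PN ≤ min{1,(1−p₀)/p₁}.
  lower = (p₁ − p₀)/p₁ = 0.453 / 0.771 ≈ 0.5875
  upper = min{1, (1 − p₀)/p₁} = 0.682 / 0.771 ≈ 0.8846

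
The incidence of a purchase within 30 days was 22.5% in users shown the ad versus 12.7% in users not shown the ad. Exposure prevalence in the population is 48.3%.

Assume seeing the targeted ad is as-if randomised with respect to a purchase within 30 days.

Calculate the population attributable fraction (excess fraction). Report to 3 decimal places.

p₁ = 0.225, p₀ = 0.127.
Overall risk P(Y=1) = π·p₁ + (1−π)·p₀ = 0.483×0.225 + 0.517×0.127 = 0.17433.
Under exogeneity, PAF = [P(Y=1) − p₀] / P(Y=1).
PAF = (0.17433 − 0.127) / 0.17433 ≈ 0.2715

PAF ≈ 0.272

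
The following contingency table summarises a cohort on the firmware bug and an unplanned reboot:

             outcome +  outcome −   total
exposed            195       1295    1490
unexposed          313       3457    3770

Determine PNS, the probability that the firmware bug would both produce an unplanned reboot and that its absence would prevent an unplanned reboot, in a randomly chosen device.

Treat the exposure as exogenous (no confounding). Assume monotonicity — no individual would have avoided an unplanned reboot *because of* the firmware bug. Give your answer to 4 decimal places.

p₁ = P(outcome | exposed) = 195/1490 = 0.13087
p₀ = P(outcome | unexposed) = 313/3770 = 0.083024
Under exogeneity and monotonicity, PNS = p₁ − p₀.
PNS = 0.13087 − 0.083024 = 0.047849

PNS ≈ 0.0478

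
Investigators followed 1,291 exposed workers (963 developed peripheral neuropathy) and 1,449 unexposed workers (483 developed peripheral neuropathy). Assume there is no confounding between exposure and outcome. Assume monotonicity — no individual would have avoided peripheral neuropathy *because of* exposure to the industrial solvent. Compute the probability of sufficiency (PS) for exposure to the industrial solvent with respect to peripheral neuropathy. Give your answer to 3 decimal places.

PS ≈ 0.619

p₁ = P(outcome | exposed) = 963/1291 = 0.74593
p₀ = P(outcome | unexposed) = 483/1449 = 0.33333
Under exogeneity and monotonicity, PS = (p₁ − p₀) / (1 − p₀).
PS = (0.74593 − 0.33333) / (1 − 0.33333) = 0.4126 / 0.66667 ≈ 0.6189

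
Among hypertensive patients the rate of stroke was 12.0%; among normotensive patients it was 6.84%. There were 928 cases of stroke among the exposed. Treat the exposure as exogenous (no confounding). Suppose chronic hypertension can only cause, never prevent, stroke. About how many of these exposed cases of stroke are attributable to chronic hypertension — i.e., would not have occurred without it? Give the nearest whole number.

p₁ = 0.12, p₀ = 0.0684.
PN = (p₁ − p₀)/p₁ = (0.12 − 0.0684) / 0.12 ≈ 0.43000.
Attributable cases ≈ PN × (exposed cases) = 0.43000 × 928 ≈ 399.04.

about 399 cases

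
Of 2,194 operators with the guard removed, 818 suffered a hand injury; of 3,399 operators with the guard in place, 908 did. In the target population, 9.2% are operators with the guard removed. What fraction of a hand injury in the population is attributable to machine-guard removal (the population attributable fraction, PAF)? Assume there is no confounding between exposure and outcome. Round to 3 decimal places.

PAF ≈ 0.035

p₁ = P(outcome | exposed) = 818/2194 = 0.37284
p₀ = P(outcome | unexposed) = 908/3399 = 0.26714
Overall risk P(Y=1) = π·p₁ + (1−π)·p₀ = 0.092×0.37284 + 0.908×0.26714 = 0.27686.
Under exogeneity, PAF = [P(Y=1) − p₀] / P(Y=1).
PAF = (0.27686 − 0.26714) / 0.27686 ≈ 0.0351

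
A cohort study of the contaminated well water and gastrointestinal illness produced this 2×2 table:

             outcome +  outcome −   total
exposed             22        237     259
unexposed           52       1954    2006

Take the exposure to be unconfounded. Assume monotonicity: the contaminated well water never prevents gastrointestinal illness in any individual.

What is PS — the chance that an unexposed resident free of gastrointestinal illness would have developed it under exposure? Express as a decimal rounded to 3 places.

p₁ = P(outcome | exposed) = 22/259 = 0.084942
p₀ = P(outcome | unexposed) = 52/2006 = 0.025922
Under exogeneity and monotonicity, PS = (p₁ − p₀)/(1 − p₀).
PS = (0.084942 − 0.025922) / 0.97408 ≈ 0.0606

PS ≈ 0.061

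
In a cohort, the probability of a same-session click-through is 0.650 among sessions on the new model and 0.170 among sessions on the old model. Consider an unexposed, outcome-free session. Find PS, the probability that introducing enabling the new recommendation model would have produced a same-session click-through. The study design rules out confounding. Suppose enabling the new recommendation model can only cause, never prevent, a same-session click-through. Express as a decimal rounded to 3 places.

PS ≈ 0.578

Let p₁ = 0.65, p₀ = 0.17.
Under exogeneity and monotonicity, PS = (p₁ − p₀) / (1 − p₀).
PS = (0.65 − 0.17) / (1 − 0.17) = 0.48 / 0.83 ≈ 0.5783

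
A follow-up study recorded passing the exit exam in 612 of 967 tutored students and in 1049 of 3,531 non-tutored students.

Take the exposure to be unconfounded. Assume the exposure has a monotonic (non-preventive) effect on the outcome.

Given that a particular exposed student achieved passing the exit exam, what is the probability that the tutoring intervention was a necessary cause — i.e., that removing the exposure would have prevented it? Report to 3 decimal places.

PN ≈ 0.531

p₁ = P(outcome | exposed) = 612/967 = 0.63289
p₀ = P(outcome | unexposed) = 1049/3531 = 0.29708
Under exogeneity and monotonicity, PN = (p₁ − p₀) / p₁.
PN = (0.63289 − 0.29708) / 0.63289 = 0.3358 / 0.63289 ≈ 0.5306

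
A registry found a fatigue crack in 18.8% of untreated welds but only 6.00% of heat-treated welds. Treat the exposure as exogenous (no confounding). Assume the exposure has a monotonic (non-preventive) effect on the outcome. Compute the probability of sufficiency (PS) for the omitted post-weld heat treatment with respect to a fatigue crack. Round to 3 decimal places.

PS ≈ 0.136

p₁ = 0.188, p₀ = 0.06.
Under exogeneity and monotonicity, PS = (p₁ − p₀) / (1 − p₀).
PS = (0.188 − 0.06) / (1 − 0.06) = 0.128 / 0.94 ≈ 0.1362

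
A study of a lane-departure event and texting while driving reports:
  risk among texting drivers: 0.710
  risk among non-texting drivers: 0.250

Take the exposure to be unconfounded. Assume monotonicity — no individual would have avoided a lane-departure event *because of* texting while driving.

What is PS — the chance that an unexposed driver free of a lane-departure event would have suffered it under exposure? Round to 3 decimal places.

Let p₁ = 0.71, p₀ = 0.25.
Under exogeneity and monotonicity, PS = (p₁ − p₀) / (1 − p₀).
PS = (0.71 − 0.25) / (1 − 0.25) = 0.46 / 0.75 ≈ 0.6133

PS ≈ 0.613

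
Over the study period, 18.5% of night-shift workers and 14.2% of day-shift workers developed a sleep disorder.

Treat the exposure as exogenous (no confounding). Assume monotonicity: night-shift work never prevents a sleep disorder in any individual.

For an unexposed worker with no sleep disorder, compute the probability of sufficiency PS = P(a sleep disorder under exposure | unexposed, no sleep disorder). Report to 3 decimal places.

p₁ = 0.185, p₀ = 0.142.
Under exogeneity and monotonicity, PS = (p₁ − p₀) / (1 − p₀).
PS = (0.185 − 0.142) / (1 − 0.142) = 0.043 / 0.858 ≈ 0.0501

PS ≈ 0.050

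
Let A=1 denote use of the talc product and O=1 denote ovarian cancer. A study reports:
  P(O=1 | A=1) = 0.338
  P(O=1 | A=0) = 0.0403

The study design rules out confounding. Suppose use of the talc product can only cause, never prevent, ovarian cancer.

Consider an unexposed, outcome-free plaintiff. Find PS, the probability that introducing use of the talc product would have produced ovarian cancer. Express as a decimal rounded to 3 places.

Let p₁ = 0.338, p₀ = 0.0403.
Under exogeneity and monotonicity, PS = (p₁ − p₀) / (1 − p₀).
PS = (0.338 − 0.0403) / (1 − 0.0403) = 0.2977 / 0.9597 ≈ 0.3102

PS ≈ 0.310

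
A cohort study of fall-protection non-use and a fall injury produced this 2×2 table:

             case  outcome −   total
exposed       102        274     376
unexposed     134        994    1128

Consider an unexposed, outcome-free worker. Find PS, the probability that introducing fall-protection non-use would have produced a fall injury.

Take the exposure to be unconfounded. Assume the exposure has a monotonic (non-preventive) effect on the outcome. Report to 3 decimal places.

p₁ = P(outcome | exposed) = 102/376 = 0.27128
p₀ = P(outcome | unexposed) = 134/1128 = 0.11879
Under exogeneity and monotonicity, PS = (p₁ − p₀)/(1 − p₀).
PS = (0.27128 − 0.11879) / 0.88121 ≈ 0.1730

PS ≈ 0.173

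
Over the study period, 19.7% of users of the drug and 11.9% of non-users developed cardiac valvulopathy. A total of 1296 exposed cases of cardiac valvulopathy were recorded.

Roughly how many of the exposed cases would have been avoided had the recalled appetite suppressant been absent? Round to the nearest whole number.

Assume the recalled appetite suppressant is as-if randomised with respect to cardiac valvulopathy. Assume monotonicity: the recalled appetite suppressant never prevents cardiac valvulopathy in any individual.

p₁ = 0.197, p₀ = 0.119.
PN = (p₁ − p₀)/p₁ = (0.197 − 0.119) / 0.197 ≈ 0.39594.
Attributable cases ≈ PN × (exposed cases) = 0.39594 × 1296 ≈ 513.14.

about 513 cases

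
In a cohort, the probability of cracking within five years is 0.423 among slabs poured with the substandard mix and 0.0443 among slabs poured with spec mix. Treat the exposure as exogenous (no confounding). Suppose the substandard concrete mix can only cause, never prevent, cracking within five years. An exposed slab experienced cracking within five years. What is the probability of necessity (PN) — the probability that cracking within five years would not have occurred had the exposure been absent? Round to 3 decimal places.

Let p₁ = 0.423, p₀ = 0.0443.
Under exogeneity and monotonicity, PN = (p₁ − p₀) / p₁.
PN = (0.423 − 0.0443) / 0.423 = 0.3787 / 0.423 ≈ 0.8953

PN ≈ 0.895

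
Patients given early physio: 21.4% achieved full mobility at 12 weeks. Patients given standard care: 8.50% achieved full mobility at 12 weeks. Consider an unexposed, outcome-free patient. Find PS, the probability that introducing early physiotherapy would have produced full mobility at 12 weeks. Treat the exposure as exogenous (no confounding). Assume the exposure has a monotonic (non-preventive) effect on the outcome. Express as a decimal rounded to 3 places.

p₁ = 0.214, p₀ = 0.085.
Under exogeneity and monotonicity, PS = (p₁ − p₀) / (1 − p₀).
PS = (0.214 − 0.085) / (1 − 0.085) = 0.129 / 0.915 ≈ 0.1410

PS ≈ 0.141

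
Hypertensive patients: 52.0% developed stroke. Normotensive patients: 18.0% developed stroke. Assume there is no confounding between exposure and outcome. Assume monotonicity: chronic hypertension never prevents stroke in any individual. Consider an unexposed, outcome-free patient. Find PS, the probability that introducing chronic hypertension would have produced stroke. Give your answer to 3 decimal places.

PS ≈ 0.415

p₁ = 0.52, p₀ = 0.18.
Under exogeneity and monotonicity, PS = (p₁ − p₀) / (1 − p₀).
PS = (0.52 − 0.18) / (1 − 0.18) = 0.34 / 0.82 ≈ 0.4146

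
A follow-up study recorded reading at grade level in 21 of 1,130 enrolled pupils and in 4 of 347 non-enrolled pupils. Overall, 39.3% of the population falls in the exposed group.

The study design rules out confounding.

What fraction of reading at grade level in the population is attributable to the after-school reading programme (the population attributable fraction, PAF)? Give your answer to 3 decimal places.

PAF ≈ 0.194

p₁ = P(outcome | exposed) = 21/1130 = 0.018584
p₀ = P(outcome | unexposed) = 4/347 = 0.011527
Overall risk P(Y=1) = π·p₁ + (1−π)·p₀ = 0.393×0.018584 + 0.607×0.011527 = 0.014301.
Under exogeneity, PAF = [P(Y=1) − p₀] / P(Y=1).
PAF = (0.014301 − 0.011527) / 0.014301 ≈ 0.1939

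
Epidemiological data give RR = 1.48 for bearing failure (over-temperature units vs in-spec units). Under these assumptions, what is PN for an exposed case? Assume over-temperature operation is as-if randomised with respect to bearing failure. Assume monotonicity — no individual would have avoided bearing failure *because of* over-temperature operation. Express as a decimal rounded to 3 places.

PN ≈ 0.324

Under exogeneity and monotonicity, PN = (RR − 1) / RR = 1 − 1/RR.
PN = (1.48 − 1) / 1.48 = 0.48 / 1.48 ≈ 0.3243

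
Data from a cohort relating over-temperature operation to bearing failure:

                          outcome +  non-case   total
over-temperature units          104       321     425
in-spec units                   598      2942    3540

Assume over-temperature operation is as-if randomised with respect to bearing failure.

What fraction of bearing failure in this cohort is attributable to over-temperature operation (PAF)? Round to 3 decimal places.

p₁ = P(outcome | exposed) = 104/425 = 0.24471
p₀ = P(outcome | unexposed) = 598/3540 = 0.16893
Exposure prevalence π = 425/3965 = 0.10719; overall risk P(Y=1) = 0.17705.
Under exogeneity, PAF = [P(Y=1) − p₀]/P(Y=1).
PAF = (0.17705 − 0.16893) / 0.17705 ≈ 0.0459

PAF ≈ 0.046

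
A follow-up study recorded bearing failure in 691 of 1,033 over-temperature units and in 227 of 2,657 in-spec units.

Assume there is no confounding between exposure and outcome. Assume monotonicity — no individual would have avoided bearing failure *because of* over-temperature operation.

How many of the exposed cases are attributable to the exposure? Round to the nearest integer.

about 603 cases

p₁ = P(outcome | exposed) = 691/1033 = 0.66893
p₀ = P(outcome | unexposed) = 227/2657 = 0.085435
PN = (p₁ − p₀)/p₁ = (0.66893 − 0.085435) / 0.66893 ≈ 0.87228.
Attributable cases ≈ PN × (exposed cases) = 0.87228 × 691 ≈ 602.75.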